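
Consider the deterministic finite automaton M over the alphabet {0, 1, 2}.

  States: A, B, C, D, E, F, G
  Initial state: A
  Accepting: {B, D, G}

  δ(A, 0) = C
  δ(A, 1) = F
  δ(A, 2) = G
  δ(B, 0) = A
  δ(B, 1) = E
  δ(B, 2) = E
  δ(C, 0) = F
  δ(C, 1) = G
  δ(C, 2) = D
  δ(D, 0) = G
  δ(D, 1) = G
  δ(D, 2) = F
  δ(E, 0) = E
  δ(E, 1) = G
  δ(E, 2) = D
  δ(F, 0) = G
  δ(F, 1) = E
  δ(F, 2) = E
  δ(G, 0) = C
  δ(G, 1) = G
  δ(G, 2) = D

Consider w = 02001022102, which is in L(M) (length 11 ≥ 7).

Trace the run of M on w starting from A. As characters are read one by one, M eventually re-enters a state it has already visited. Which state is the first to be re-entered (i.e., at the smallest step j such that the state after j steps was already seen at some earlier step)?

Run of M on w = 0 2 0 0 1 0 2 2 1 0 2:
  step 0: A  (start)
  step 1: C  (read 0: A→C)
  step 2: D  (read 2: C→D)
  step 3: G  (read 0: D→G)
  step 4: C  (read 0: G→C)   ← first repeat (C seen earlier)
  step 5: G  (read 1: C→G)
  step 6: C  (read 0: G→C)
  step 7: D  (read 2: C→D)
  step 8: F  (read 2: D→F)
  step 9: E  (read 1: F→E)
  step 10: E  (read 0: E→E)
  step 11: D  (read 2: E→D)

The earliest repeat is at step j = 4: M is in C, which it already visited at step i = 1.
With |Q| = 7, pigeonhole forces a state repeat no later than step 7; the substring read between the first and second visits to that state can be pumped.

C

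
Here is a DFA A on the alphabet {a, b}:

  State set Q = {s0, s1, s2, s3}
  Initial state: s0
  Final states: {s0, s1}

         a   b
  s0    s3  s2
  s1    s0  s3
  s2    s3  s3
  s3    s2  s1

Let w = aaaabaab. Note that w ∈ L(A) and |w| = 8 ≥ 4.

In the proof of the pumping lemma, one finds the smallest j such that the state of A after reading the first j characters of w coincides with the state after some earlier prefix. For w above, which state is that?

s3

Run of A on w = a a a a b a a b:
  step 0: s0  (start)
  step 1: s3  (read a: s0→s3)
  step 2: s2  (read a: s3→s2)
  step 3: s3  (read a: s2→s3)   ← first repeat (s3 seen earlier)
  step 4: s2  (read a: s3→s2)
  step 5: s3  (read b: s2→s3)
  step 6: s2  (read a: s3→s2)
  step 7: s3  (read a: s2→s3)
  step 8: s1  (read b: s3→s1)

The earliest repeat is at step j = 3: A is in s3, which it already visited at step i = 1.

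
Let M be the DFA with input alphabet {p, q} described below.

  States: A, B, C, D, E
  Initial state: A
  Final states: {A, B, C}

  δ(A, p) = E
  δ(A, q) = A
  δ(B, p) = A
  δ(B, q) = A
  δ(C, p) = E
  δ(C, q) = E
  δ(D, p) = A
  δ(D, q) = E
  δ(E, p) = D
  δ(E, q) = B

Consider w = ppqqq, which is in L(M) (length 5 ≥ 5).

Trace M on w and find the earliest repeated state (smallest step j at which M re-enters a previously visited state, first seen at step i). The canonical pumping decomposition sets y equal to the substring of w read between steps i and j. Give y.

State sequence: A -p-> E -p-> D -q-> E -q-> B -q-> A
First repeat at step 3: E was already visited.

So i = 1, j = 3, giving x = w[0:1] = p, y = w[1:3] = pq, z = w[3:5] = qq.
Check: |xy| = 3 ≤ 5 and |y| = 2 ≥ 1. Reading y takes M from E back to E, so every xyⁱz is accepted.
The DFA has 5 states, so the proof of the pumping lemma guarantees a repeated state among the first 5+1 visited; the segment between the two visits is the pumpable y.

pq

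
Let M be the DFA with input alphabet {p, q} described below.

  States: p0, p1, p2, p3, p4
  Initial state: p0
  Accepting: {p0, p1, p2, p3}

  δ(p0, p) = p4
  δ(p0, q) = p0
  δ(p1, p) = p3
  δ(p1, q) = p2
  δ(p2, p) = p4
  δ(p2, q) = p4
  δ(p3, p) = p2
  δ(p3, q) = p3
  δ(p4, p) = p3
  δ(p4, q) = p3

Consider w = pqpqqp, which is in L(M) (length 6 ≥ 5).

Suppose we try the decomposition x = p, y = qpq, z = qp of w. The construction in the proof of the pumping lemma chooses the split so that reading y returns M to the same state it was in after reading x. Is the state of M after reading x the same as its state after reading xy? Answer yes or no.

yes

State sequence: p0 -p-> p4 -q-> p3 -p-> p2 -q-> p4

After x (step 1): p4. After xy (step 4): p4.
They match, so y = qpq drives M around a cycle from p4 back to itself; pumping y any number of times keeps M in p4 before reading z, and xyⁱz ∈ L(M) for every i ≥ 0.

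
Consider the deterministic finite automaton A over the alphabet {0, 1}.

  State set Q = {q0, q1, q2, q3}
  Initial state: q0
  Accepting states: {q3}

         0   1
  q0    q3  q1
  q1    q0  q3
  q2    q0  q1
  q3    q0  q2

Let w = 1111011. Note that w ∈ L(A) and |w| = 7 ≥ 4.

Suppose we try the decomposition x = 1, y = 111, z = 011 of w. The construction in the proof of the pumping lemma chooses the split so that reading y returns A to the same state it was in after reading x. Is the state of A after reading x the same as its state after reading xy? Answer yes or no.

State sequence: q0 -1-> q1 -1-> q3 -1-> q2 -1-> q1

After x (step 1): q1. After xy (step 4): q1.
They match, so y = 111 drives A around a cycle from q1 back to itself; pumping y any number of times keeps A in q1 before reading z, and xyⁱz ∈ L(A) for every i ≥ 0.

yes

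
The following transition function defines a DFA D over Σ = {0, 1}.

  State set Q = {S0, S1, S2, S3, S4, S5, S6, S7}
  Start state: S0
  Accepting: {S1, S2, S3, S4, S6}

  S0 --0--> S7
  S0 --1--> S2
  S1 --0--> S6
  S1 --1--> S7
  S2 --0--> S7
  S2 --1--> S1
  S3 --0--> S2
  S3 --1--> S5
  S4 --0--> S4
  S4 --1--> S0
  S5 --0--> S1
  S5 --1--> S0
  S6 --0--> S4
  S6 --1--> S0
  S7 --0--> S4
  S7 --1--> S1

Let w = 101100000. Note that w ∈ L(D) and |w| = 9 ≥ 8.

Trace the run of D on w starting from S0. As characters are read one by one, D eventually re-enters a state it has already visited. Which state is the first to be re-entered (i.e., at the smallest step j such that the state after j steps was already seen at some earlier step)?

S7

Run of D on w = 1 0 1 1 0 0 0 0 0:
  step 0: S0  (start)
  step 1: S2  (read 1: S0→S2)
  step 2: S7  (read 0: S2→S7)
  step 3: S1  (read 1: S7→S1)
  step 4: S7  (read 1: S1→S7)   ← first repeat (S7 seen earlier)
  step 5: S4  (read 0: S7→S4)
  step 6: S4  (read 0: S4→S4)
  step 7: S4  (read 0: S4→S4)
  step 8: S4  (read 0: S4→S4)
  step 9: S4  (read 0: S4→S4)

The earliest repeat is at step j = 4: D is in S7, which it already visited at step i = 2.
The DFA has 8 states, so the proof of the pumping lemma guarantees a repeated state among the first 8+1 visited; the segment between the two visits is the pumpable y.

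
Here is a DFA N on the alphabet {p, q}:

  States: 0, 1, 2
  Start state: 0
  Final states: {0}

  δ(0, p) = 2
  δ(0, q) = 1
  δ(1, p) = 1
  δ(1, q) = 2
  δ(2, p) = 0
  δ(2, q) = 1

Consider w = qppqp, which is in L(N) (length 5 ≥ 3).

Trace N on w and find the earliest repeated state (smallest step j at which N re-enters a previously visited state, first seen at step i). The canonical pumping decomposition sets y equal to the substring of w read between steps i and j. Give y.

State sequence: 0 -q-> 1 -p-> 1 -p-> 1 -q-> 2 -p-> 0
First repeat at step 2: 1 was already visited.

So i = 1, j = 2, giving x = w[0:1] = q, y = w[1:2] = p, z = w[2:5] = pqp.
Check: |xy| = 2 ≤ 3 and |y| = 1 ≥ 1. Reading y takes N from 1 back to 1, so every xyⁱz is accepted.
Pumping length from the standard proof: p = 3 (the number of states). The repeated state found above gives |xy| = j ≤ 3 and |y| = j − i ≥ 1.

p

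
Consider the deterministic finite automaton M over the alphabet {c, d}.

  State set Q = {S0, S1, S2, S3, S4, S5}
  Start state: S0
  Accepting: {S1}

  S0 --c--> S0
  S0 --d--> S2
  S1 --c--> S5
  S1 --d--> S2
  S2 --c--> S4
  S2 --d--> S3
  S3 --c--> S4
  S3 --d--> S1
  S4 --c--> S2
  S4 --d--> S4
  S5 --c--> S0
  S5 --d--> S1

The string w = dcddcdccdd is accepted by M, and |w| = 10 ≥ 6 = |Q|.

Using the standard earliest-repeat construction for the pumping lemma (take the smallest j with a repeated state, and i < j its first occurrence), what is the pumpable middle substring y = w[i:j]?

d

State sequence: S0 -d-> S2 -c-> S4 -d-> S4 -d-> S4 -c-> S2 -d-> S3 -c-> S4 -c-> S2 -d-> S3 -d-> S1
First repeat at step 3: S4 was already visited.

So i = 2, j = 3, giving x = w[0:2] = dc, y = w[2:3] = d, z = w[3:10] = dcdccdd.
Check: |xy| = 3 ≤ 6 and |y| = 1 ≥ 1. Reading y takes M from S4 back to S4, so every xyⁱz is accepted.
The DFA has 6 states, so the proof of the pumping lemma guarantees a repeated state among the first 6+1 visited; the segment between the two visits is the pumpable y.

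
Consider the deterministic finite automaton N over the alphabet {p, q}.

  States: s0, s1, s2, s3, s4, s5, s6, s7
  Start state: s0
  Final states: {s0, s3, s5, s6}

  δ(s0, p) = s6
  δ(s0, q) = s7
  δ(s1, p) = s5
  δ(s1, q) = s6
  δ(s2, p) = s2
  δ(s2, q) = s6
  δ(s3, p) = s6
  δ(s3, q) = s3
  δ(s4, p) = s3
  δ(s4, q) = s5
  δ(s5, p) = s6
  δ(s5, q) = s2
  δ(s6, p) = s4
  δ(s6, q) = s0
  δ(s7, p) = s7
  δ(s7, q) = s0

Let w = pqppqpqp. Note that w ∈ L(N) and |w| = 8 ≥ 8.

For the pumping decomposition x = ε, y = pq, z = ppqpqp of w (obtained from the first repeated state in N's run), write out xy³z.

xy^3z = ε·pq·pq·pq·ppqpqp = pqpqpqppqpqp.
Reading y = pq takes N from s0 back to s0, so after x·y·y·y the machine is still in s0, and z then leads to the accepting state s6. Hence pqpqpqppqpqp ∈ L(N).

pqpqpqppqpqp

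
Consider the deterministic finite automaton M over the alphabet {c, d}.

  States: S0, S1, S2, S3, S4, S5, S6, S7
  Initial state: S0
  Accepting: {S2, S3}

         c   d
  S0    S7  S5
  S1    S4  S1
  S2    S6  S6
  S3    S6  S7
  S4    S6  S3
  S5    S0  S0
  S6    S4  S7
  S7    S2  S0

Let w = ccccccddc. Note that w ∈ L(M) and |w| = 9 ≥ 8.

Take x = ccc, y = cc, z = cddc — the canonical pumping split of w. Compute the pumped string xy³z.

xy^3z = ccc·cc·cc·cc·cddc = ccccccccccddc.
Reading y = cc takes M from S6 back to S6, so after x·y·y·y the machine is still in S6, and z then leads to the accepting state S2. Hence ccccccccccddc ∈ L(M).

ccccccccccddc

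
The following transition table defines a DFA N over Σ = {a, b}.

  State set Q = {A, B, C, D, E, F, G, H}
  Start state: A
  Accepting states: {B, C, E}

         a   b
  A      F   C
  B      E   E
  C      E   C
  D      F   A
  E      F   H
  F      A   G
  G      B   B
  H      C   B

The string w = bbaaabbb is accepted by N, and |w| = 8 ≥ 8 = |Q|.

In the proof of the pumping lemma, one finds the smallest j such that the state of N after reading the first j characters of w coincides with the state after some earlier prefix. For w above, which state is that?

C

Run of N on w = b b a a a b b b:
  step 0: A  (start)
  step 1: C  (read b: A→C)
  step 2: C  (read b: C→C)   ← first repeat (C seen earlier)
  step 3: E  (read a: C→E)
  step 4: F  (read a: E→F)
  step 5: A  (read a: F→A)
  step 6: C  (read b: A→C)
  step 7: C  (read b: C→C)
  step 8: C  (read b: C→C)

The earliest repeat is at step j = 2: N is in C, which it already visited at step i = 1.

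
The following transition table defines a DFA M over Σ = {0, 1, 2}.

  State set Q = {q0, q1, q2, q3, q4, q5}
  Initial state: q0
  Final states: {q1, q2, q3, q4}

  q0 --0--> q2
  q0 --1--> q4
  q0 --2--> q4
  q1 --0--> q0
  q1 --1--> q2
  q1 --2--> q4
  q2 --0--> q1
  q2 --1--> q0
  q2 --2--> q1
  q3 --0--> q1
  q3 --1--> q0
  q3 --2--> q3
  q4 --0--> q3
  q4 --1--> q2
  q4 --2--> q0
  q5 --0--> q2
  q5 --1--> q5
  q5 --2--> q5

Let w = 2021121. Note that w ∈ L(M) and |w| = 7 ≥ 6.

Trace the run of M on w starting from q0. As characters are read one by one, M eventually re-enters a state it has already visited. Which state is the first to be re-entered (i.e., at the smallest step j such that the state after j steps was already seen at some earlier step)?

State sequence: q0 -2-> q4 -0-> q3 -2-> q3 -1-> q0 -1-> q4 -2-> q0 -1-> q4
First repeat at step 3: q3 was already visited.

The earliest repeat is at step j = 3: M is in q3, which it already visited at step i = 2.
The DFA has 6 states, so the proof of the pumping lemma guarantees a repeated state among the first 6+1 visited; the segment between the two visits is the pumpable y.

q3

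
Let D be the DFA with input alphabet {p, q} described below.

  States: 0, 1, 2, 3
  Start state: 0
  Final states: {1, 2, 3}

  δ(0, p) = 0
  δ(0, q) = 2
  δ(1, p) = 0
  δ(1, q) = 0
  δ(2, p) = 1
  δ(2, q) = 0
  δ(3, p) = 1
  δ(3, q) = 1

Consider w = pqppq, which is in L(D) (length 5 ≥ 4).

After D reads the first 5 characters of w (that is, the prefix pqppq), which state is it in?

State sequence: 0 -p-> 0 -q-> 2 -p-> 1 -p-> 0 -q-> 2

After reading 5 characters, D is in state 2.
(This kind of state-tracing is the core of the pumping-lemma construction: with 4 states, pigeonhole forces a repeat within the first 4 steps.)

2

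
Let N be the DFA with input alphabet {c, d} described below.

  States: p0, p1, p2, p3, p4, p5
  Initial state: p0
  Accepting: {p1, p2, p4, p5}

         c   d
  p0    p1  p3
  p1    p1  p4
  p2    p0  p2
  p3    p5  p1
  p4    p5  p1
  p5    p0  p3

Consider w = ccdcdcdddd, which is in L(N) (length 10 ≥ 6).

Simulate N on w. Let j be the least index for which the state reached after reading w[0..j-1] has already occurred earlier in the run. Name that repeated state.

State sequence: p0 -c-> p1 -c-> p1 -d-> p4 -c-> p5 -d-> p3 -c-> p5 -d-> p3 -d-> p1 -d-> p4 -d-> p1
First repeat at step 2: p1 was already visited.

The earliest repeat is at step j = 2: N is in p1, which it already visited at step i = 1.
Pumping length from the standard proof: p = 6 (the number of states). The repeated state found above gives |xy| = j ≤ 6 and |y| = j − i ≥ 1.

p1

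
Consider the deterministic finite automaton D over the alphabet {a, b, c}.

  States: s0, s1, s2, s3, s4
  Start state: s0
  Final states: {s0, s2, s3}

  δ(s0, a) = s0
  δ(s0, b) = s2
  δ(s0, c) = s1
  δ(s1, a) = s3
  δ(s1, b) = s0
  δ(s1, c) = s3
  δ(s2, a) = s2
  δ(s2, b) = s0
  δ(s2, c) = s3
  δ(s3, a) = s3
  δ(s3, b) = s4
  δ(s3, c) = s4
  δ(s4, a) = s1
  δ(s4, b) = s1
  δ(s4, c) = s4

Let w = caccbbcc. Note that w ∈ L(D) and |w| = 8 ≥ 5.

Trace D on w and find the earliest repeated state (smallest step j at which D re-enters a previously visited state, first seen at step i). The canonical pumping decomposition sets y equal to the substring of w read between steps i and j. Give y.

State sequence: s0 -c-> s1 -a-> s3 -c-> s4 -c-> s4 -b-> s1 -b-> s0 -c-> s1 -c-> s3
First repeat at step 4: s4 was already visited.

So i = 3, j = 4, giving x = w[0:3] = cac, y = w[3:4] = c, z = w[4:8] = bbcc.
Check: |xy| = 4 ≤ 5 and |y| = 1 ≥ 1. Reading y takes D from s4 back to s4, so every xyⁱz is accepted.
The DFA has 5 states, so the proof of the pumping lemma guarantees a repeated state among the first 5+1 visited; the segment between the two visits is the pumpable y.

c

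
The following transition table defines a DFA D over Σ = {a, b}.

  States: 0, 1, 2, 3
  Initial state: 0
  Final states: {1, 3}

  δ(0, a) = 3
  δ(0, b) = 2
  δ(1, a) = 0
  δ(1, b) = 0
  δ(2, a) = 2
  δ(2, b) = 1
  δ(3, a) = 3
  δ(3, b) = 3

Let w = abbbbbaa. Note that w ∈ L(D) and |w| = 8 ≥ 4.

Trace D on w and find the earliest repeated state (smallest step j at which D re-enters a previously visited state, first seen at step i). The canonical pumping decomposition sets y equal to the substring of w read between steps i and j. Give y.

Run of D on w = a b b b b b a a:
  step 0: 0  (start)
  step 1: 3  (read a: 0→3)
  step 2: 3  (read b: 3→3)   ← first repeat (3 seen earlier)
  step 3: 3  (read b: 3→3)
  step 4: 3  (read b: 3→3)
  step 5: 3  (read b: 3→3)
  step 6: 3  (read b: 3→3)
  step 7: 3  (read a: 3→3)
  step 8: 3  (read a: 3→3)

So i = 1, j = 2, giving x = w[0:1] = a, y = w[1:2] = b, z = w[2:8] = bbbbaa.
Check: |xy| = 2 ≤ 4 and |y| = 1 ≥ 1. Reading y takes D from 3 back to 3, so every xyⁱz is accepted.

b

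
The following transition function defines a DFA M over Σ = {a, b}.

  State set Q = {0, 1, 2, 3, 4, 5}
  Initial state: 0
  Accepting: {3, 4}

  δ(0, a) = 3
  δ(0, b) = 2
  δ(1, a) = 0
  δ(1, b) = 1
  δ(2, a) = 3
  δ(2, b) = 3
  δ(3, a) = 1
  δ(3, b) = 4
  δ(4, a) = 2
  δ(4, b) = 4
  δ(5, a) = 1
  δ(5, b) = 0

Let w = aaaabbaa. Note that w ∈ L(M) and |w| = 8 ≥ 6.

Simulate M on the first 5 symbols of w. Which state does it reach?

Run of M on the first 5 characters of w = a a a a b:
  step 0: 0  (start)
  step 1: 3  (read a: 0→3)
  step 2: 1  (read a: 3→1)
  step 3: 0  (read a: 1→0)
  step 4: 3  (read a: 0→3)
  step 5: 4  (read b: 3→4)

After reading 5 characters, M is in state 4.
(This kind of state-tracing is the core of the pumping-lemma construction: with 6 states, pigeonhole forces a repeat within the first 6 steps.)

4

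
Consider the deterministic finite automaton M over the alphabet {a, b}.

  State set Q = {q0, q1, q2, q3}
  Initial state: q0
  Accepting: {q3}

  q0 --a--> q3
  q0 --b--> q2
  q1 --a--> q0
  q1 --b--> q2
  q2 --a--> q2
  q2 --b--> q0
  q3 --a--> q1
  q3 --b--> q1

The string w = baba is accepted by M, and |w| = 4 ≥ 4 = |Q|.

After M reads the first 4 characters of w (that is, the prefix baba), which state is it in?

q3

Run of M on the first 4 characters of w = b a b a:
  step 0: q0  (start)
  step 1: q2  (read b: q0→q2)
  step 2: q2  (read a: q2→q2)
  step 3: q0  (read b: q2→q0)
  step 4: q3  (read a: q0→q3)

After reading 4 characters, M is in state q3.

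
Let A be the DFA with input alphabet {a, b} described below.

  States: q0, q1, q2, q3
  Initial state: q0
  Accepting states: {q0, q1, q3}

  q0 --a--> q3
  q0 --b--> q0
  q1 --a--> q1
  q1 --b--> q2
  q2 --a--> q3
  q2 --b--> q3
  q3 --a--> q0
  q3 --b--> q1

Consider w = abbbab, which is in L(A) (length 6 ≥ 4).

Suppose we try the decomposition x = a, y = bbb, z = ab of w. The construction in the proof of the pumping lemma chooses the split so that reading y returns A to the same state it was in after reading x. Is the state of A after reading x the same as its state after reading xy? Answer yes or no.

yes

State sequence: q0 -a-> q3 -b-> q1 -b-> q2 -b-> q3

After x (step 1): q3. After xy (step 4): q3.
They match, so y = bbb drives A around a cycle from q3 back to itself; pumping y any number of times keeps A in q3 before reading z, and xyⁱz ∈ L(A) for every i ≥ 0.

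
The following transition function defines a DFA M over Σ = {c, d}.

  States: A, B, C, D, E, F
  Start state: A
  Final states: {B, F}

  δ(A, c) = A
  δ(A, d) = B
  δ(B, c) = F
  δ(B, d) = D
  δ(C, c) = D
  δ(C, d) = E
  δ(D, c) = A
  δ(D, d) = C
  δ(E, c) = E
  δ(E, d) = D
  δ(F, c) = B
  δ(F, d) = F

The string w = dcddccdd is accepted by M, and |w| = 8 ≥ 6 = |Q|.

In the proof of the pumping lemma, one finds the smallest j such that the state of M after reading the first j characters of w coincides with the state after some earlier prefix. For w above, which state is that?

Run of M on w = d c d d c c d d:
  step 0: A  (start)
  step 1: B  (read d: A→B)
  step 2: F  (read c: B→F)
  step 3: F  (read d: F→F)   ← first repeat (F seen earlier)
  step 4: F  (read d: F→F)
  step 5: B  (read c: F→B)
  step 6: F  (read c: B→F)
  step 7: F  (read d: F→F)
  step 8: F  (read d: F→F)

The earliest repeat is at step j = 3: M is in F, which it already visited at step i = 2.
The DFA has 6 states, so the proof of the pumping lemma guarantees a repeated state among the first 6+1 visited; the segment between the two visits is the pumpable y.

F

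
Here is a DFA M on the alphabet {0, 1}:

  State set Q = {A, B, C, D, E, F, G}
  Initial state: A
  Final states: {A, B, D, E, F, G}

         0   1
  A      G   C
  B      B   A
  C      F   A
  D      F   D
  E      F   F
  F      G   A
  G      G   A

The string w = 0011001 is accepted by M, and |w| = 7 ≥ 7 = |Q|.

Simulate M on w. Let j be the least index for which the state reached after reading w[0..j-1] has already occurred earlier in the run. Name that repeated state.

G

State sequence: A -0-> G -0-> G -1-> A -1-> C -0-> F -0-> G -1-> A
First repeat at step 2: G was already visited.

The earliest repeat is at step j = 2: M is in G, which it already visited at step i = 1.
The DFA has 7 states, so the proof of the pumping lemma guarantees a repeated state among the first 7+1 visited; the segment between the two visits is the pumpable y.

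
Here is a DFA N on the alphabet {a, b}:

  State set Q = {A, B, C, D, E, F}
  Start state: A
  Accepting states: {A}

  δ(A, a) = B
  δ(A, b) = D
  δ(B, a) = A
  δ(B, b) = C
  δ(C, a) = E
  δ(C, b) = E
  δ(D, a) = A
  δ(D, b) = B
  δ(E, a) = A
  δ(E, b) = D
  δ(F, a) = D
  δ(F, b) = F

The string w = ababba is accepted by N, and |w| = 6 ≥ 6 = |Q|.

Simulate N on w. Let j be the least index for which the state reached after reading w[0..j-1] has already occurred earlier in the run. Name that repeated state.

B

Run of N on w = a b a b b a:
  step 0: A  (start)
  step 1: B  (read a: A→B)
  step 2: C  (read b: B→C)
  step 3: E  (read a: C→E)
  step 4: D  (read b: E→D)
  step 5: B  (read b: D→B)   ← first repeat (B seen earlier)
  step 6: A  (read a: B→A)

The earliest repeat is at step j = 5: N is in B, which it already visited at step i = 1.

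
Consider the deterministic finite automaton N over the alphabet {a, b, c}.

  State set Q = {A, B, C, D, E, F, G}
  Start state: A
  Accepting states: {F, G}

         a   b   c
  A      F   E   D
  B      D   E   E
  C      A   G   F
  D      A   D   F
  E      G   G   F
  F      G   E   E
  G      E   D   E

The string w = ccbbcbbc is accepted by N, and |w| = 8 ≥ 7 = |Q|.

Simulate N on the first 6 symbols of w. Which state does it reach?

G

State sequence: A -c-> D -c-> F -b-> E -b-> G -c-> E -b-> G

After reading 6 characters, N is in state G.
(This kind of state-tracing is the core of the pumping-lemma construction: with 7 states, pigeonhole forces a repeat within the first 7 steps.)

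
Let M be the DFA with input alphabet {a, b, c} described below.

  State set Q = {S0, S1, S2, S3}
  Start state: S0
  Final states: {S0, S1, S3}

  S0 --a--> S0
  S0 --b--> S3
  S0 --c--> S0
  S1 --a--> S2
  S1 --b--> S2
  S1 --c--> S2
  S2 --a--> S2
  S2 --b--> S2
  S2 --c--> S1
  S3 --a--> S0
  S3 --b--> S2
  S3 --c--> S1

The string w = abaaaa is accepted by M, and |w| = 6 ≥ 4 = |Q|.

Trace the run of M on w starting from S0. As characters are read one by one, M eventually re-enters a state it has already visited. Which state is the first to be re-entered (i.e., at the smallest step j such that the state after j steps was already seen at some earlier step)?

S0

State sequence: S0 -a-> S0 -b-> S3 -a-> S0 -a-> S0 -a-> S0 -a-> S0
First repeat at step 1: S0 was already visited.

The earliest repeat is at step j = 1: M is in S0, which it already visited at step i = 0.
Pumping length from the standard proof: p = 4 (the number of states). The repeated state found above gives |xy| = j ≤ 4 and |y| = j − i ≥ 1.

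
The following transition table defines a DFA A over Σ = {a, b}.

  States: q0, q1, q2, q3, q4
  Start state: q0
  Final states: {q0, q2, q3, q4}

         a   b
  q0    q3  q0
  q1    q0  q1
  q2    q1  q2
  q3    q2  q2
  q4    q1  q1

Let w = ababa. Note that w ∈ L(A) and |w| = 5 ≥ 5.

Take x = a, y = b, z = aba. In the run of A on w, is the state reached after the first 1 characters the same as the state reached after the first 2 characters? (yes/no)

State sequence: q0 -a-> q3 -b-> q2

After x (step 1): q3. After xy (step 2): q2.
They differ (q3 ≠ q2), so y is not a cycle from the state after x; this split is not the one the pumping-lemma construction produces, and pumping y need not keep the string in L(A).

no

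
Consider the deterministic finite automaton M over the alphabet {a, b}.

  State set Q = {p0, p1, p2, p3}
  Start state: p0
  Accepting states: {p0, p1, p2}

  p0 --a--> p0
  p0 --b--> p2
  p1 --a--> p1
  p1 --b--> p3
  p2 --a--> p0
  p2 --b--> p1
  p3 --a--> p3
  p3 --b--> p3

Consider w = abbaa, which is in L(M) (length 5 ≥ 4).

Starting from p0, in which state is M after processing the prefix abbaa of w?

State sequence: p0 -a-> p0 -b-> p2 -b-> p1 -a-> p1 -a-> p1

After reading 5 characters, M is in state p1.

p1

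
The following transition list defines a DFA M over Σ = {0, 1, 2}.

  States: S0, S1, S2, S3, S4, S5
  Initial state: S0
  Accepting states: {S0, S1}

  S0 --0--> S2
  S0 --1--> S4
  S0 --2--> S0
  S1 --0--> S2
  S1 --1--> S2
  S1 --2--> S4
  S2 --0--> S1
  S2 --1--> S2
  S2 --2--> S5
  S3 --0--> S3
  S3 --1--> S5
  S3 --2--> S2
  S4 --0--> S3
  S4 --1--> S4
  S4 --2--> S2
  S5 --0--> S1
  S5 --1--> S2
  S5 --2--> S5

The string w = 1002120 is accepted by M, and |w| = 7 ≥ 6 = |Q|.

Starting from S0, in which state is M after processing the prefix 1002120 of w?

S1

Run of M on the first 7 characters of w = 1 0 0 2 1 2 0:
  step 0: S0  (start)
  step 1: S4  (read 1: S0→S4)
  step 2: S3  (read 0: S4→S3)
  step 3: S3  (read 0: S3→S3)
  step 4: S2  (read 2: S3→S2)
  step 5: S2  (read 1: S2→S2)
  step 6: S5  (read 2: S2→S5)
  step 7: S1  (read 0: S5→S1)

After reading 7 characters, M is in state S1.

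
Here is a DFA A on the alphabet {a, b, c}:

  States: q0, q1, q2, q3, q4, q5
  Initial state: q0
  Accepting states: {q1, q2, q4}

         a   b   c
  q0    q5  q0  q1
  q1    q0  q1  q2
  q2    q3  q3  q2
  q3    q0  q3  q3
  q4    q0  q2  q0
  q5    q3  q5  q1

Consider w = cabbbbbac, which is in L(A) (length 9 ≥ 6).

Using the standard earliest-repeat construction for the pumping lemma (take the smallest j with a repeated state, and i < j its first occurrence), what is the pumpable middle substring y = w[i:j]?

Run of A on w = c a b b b b b a c:
  step 0: q0  (start)
  step 1: q1  (read c: q0→q1)
  step 2: q0  (read a: q1→q0)   ← first repeat (q0 seen earlier)
  step 3: q0  (read b: q0→q0)
  step 4: q0  (read b: q0→q0)
  step 5: q0  (read b: q0→q0)
  step 6: q0  (read b: q0→q0)
  step 7: q0  (read b: q0→q0)
  step 8: q5  (read a: q0→q5)
  step 9: q1  (read c: q5→q1)

So i = 0, j = 2, giving x = w[0:0] = ε, y = w[0:2] = ca, z = w[2:9] = bbbbbac.
Check: |xy| = 2 ≤ 6 and |y| = 2 ≥ 1. Reading y takes A from q0 back to q0, so every xyⁱz is accepted.

ca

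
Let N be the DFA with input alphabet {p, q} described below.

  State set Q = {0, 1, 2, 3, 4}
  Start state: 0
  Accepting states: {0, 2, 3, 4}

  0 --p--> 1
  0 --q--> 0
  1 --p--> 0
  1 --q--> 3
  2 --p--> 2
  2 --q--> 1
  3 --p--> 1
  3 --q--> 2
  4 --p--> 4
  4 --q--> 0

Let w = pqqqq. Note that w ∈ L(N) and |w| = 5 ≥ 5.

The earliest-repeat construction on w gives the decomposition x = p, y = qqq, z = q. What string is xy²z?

pqqqqqqq

xy^2z = p·qqq·qqq·q = pqqqqqqq.
Reading y = qqq takes N from 1 back to 1, so after x·y·y the machine is still in 1, and z then leads to the accepting state 3. Hence pqqqqqqq ∈ L(N).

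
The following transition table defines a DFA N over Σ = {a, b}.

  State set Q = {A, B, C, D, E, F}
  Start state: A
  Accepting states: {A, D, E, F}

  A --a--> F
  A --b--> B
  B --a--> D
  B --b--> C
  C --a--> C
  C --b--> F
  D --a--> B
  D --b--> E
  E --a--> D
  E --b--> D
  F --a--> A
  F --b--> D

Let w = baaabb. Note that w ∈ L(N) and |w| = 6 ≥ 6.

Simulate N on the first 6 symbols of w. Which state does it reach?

D

Run of N on the first 6 characters of w = b a a a b b:
  step 0: A  (start)
  step 1: B  (read b: A→B)
  step 2: D  (read a: B→D)
  step 3: B  (read a: D→B)
  step 4: D  (read a: B→D)
  step 5: E  (read b: D→E)
  step 6: D  (read b: E→D)

After reading 6 characters, N is in state D.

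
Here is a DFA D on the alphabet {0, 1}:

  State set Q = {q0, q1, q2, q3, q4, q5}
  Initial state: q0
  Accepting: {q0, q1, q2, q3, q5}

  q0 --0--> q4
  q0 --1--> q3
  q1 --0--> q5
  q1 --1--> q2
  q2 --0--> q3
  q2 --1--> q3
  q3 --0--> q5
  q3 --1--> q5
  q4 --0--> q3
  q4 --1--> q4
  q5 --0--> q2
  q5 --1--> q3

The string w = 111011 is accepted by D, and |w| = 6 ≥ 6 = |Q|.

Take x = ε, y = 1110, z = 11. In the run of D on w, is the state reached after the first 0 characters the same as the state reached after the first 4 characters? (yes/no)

State sequence: q0 -1-> q3 -1-> q5 -1-> q3 -0-> q5

After x (step 0): q0. After xy (step 4): q5.
They differ (q0 ≠ q5), so y is not a cycle from the state after x; this split is not the one the pumping-lemma construction produces, and pumping y need not keep the string in L(D).

no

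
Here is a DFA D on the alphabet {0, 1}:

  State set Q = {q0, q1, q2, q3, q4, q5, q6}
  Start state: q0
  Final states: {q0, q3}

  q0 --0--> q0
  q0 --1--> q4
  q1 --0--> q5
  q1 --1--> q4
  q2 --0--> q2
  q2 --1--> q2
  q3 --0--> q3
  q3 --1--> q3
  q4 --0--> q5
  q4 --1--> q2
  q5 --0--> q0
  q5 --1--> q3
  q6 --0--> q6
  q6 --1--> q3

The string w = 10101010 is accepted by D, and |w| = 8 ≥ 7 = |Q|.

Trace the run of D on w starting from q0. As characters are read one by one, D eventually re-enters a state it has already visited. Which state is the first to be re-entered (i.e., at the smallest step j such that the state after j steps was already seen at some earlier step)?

State sequence: q0 -1-> q4 -0-> q5 -1-> q3 -0-> q3 -1-> q3 -0-> q3 -1-> q3 -0-> q3
First repeat at step 4: q3 was already visited.

The earliest repeat is at step j = 4: D is in q3, which it already visited at step i = 3.
Since D has 7 states, any run of length ≥ 7 visits 7+1 states, so by pigeonhole some state repeats within the first 7 steps — that repeat gives the pumpable loop.

q3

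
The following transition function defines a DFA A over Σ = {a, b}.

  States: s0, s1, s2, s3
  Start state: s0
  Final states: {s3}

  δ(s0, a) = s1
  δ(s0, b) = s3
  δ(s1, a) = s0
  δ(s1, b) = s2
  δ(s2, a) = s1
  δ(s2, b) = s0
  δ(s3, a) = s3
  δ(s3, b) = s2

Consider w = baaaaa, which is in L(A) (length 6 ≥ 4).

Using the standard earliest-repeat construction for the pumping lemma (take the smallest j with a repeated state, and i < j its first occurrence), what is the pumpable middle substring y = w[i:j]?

a

State sequence: s0 -b-> s3 -a-> s3 -a-> s3 -a-> s3 -a-> s3 -a-> s3
First repeat at step 2: s3 was already visited.

So i = 1, j = 2, giving x = w[0:1] = b, y = w[1:2] = a, z = w[2:6] = aaaa.
Check: |xy| = 2 ≤ 4 and |y| = 1 ≥ 1. Reading y takes A from s3 back to s3, so every xyⁱz is accepted.
Pumping length from the standard proof: p = 4 (the number of states). The repeated state found above gives |xy| = j ≤ 4 and |y| = j − i ≥ 1.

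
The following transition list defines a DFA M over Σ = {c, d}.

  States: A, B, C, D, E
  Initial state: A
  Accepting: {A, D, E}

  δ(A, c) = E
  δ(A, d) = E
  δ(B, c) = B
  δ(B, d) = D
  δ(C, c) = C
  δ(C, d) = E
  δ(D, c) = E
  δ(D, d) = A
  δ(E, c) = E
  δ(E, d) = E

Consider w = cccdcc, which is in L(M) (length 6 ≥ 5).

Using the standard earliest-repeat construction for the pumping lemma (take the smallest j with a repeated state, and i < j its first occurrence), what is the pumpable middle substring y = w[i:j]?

Run of M on w = c c c d c c:
  step 0: A  (start)
  step 1: E  (read c: A→E)
  step 2: E  (read c: E→E)   ← first repeat (E seen earlier)
  step 3: E  (read c: E→E)
  step 4: E  (read d: E→E)
  step 5: E  (read c: E→E)
  step 6: E  (read c: E→E)

So i = 1, j = 2, giving x = w[0:1] = c, y = w[1:2] = c, z = w[2:6] = cdcc.
Check: |xy| = 2 ≤ 5 and |y| = 1 ≥ 1. Reading y takes M from E back to E, so every xyⁱz is accepted.
Pumping length from the standard proof: p = 5 (the number of states). The repeated state found above gives |xy| = j ≤ 5 and |y| = j − i ≥ 1.

c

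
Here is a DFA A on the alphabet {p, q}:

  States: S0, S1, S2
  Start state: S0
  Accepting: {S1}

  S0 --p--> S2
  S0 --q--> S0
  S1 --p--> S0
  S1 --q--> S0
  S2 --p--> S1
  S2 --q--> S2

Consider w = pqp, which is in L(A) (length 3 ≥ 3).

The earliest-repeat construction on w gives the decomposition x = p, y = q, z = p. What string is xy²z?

xy^2z = p·q·q·p = pqqp.
Reading y = q takes A from S2 back to S2, so after x·y·y the machine is still in S2, and z then leads to the accepting state S1. Hence pqqp ∈ L(A).

pqqp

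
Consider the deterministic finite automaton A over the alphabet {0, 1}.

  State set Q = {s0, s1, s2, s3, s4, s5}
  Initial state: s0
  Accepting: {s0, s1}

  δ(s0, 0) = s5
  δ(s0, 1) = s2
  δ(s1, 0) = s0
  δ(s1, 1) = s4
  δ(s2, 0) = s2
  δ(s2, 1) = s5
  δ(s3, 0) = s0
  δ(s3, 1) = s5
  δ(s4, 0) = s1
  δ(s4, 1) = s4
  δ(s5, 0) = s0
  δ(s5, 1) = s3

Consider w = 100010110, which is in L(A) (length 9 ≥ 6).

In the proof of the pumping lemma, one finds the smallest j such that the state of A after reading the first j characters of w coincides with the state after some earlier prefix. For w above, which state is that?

s2

State sequence: s0 -1-> s2 -0-> s2 -0-> s2 -0-> s2 -1-> s5 -0-> s0 -1-> s2 -1-> s5 -0-> s0
First repeat at step 2: s2 was already visited.

The earliest repeat is at step j = 2: A is in s2, which it already visited at step i = 1.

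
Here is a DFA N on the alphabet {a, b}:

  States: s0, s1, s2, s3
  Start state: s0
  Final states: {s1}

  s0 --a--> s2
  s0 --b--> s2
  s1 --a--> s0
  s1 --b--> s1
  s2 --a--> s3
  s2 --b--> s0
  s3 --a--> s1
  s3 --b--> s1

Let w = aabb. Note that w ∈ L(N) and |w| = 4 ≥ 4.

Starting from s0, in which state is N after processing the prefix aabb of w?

s1

State sequence: s0 -a-> s2 -a-> s3 -b-> s1 -b-> s1

After reading 4 characters, N is in state s1.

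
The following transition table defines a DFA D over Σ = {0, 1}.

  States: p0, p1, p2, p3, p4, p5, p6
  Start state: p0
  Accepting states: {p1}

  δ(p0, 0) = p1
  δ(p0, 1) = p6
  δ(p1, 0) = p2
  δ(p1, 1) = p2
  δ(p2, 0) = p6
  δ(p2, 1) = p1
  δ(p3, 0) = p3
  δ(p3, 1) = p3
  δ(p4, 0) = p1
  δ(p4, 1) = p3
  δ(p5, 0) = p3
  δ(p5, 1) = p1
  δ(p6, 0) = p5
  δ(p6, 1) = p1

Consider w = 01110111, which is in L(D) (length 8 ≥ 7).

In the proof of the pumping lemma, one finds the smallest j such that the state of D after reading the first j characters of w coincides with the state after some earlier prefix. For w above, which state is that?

p1

Run of D on w = 0 1 1 1 0 1 1 1:
  step 0: p0  (start)
  step 1: p1  (read 0: p0→p1)
  step 2: p2  (read 1: p1→p2)
  step 3: p1  (read 1: p2→p1)   ← first repeat (p1 seen earlier)
  step 4: p2  (read 1: p1→p2)
  step 5: p6  (read 0: p2→p6)
  step 6: p1  (read 1: p6→p1)
  step 7: p2  (read 1: p1→p2)
  step 8: p1  (read 1: p2→p1)

The earliest repeat is at step j = 3: D is in p1, which it already visited at step i = 1.
Since D has 7 states, any run of length ≥ 7 visits 7+1 states, so by pigeonhole some state repeats within the first 7 steps — that repeat gives the pumpable loop.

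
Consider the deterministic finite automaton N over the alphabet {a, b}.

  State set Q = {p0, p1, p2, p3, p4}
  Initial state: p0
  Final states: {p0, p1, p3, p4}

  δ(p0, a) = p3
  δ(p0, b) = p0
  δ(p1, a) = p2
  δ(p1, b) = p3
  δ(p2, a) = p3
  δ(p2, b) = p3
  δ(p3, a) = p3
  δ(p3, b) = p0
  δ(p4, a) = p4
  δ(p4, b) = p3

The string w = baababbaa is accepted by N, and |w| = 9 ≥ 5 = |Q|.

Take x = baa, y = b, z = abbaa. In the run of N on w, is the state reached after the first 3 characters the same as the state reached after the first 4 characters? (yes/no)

State sequence: p0 -b-> p0 -a-> p3 -a-> p3 -b-> p0

After x (step 3): p3. After xy (step 4): p0.
They differ (p3 ≠ p0), so y is not a cycle from the state after x; this split is not the one the pumping-lemma construction produces, and pumping y need not keep the string in L(N).

no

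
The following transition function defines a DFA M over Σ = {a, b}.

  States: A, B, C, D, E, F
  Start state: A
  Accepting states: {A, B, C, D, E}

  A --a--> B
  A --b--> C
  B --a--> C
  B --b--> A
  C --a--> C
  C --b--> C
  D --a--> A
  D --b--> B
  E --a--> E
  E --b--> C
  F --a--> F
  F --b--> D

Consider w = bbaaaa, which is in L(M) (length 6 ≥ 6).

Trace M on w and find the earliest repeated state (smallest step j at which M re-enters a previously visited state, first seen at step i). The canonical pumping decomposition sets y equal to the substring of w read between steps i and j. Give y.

Run of M on w = b b a a a a:
  step 0: A  (start)
  step 1: C  (read b: A→C)
  step 2: C  (read b: C→C)   ← first repeat (C seen earlier)
  step 3: C  (read a: C→C)
  step 4: C  (read a: C→C)
  step 5: C  (read a: C→C)
  step 6: C  (read a: C→C)

So i = 1, j = 2, giving x = w[0:1] = b, y = w[1:2] = b, z = w[2:6] = aaaa.
Check: |xy| = 2 ≤ 6 and |y| = 1 ≥ 1. Reading y takes M from C back to C, so every xyⁱz is accepted.
Since M has 6 states, any run of length ≥ 6 visits 6+1 states, so by pigeonhole some state repeats within the first 6 steps — that repeat gives the pumpable loop.

b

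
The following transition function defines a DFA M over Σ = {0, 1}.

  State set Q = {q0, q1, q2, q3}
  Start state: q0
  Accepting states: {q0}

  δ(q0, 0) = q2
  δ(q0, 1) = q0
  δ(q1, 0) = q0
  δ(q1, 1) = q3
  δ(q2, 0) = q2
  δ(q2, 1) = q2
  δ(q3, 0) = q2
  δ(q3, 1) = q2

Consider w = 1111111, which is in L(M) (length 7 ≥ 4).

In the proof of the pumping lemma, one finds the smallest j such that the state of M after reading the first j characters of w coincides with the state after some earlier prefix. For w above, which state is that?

Run of M on w = 1 1 1 1 1 1 1:
  step 0: q0  (start)
  step 1: q0  (read 1: q0→q0)   ← first repeat (q0 seen earlier)
  step 2: q0  (read 1: q0→q0)
  step 3: q0  (read 1: q0→q0)
  step 4: q0  (read 1: q0→q0)
  step 5: q0  (read 1: q0→q0)
  step 6: q0  (read 1: q0→q0)
  step 7: q0  (read 1: q0→q0)

The earliest repeat is at step j = 1: M is in q0, which it already visited at step i = 0.
Since M has 4 states, any run of length ≥ 4 visits 4+1 states, so by pigeonhole some state repeats within the first 4 steps — that repeat gives the pumpable loop.

q0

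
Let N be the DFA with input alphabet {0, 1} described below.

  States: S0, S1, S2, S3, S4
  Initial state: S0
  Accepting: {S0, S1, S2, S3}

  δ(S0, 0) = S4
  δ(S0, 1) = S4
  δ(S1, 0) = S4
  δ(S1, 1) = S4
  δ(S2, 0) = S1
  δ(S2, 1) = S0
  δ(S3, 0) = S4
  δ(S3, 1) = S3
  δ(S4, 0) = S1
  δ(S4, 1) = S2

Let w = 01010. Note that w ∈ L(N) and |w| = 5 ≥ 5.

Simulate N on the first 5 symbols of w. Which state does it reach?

S1

Run of N on the first 5 characters of w = 0 1 0 1 0:
  step 0: S0  (start)
  step 1: S4  (read 0: S0→S4)
  step 2: S2  (read 1: S4→S2)
  step 3: S1  (read 0: S2→S1)
  step 4: S4  (read 1: S1→S4)
  step 5: S1  (read 0: S4→S1)

After reading 5 characters, N is in state S1.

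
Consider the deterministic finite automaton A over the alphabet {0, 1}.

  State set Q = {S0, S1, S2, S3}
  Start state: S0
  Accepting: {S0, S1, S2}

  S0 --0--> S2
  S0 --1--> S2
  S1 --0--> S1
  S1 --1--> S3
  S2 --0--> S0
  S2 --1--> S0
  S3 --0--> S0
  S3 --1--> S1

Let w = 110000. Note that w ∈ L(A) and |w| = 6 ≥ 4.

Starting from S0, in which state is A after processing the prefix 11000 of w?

Run of A on the first 5 characters of w = 1 1 0 0 0:
  step 0: S0  (start)
  step 1: S2  (read 1: S0→S2)
  step 2: S0  (read 1: S2→S0)
  step 3: S2  (read 0: S0→S2)
  step 4: S0  (read 0: S2→S0)
  step 5: S2  (read 0: S0→S2)

After reading 5 characters, A is in state S2.

S2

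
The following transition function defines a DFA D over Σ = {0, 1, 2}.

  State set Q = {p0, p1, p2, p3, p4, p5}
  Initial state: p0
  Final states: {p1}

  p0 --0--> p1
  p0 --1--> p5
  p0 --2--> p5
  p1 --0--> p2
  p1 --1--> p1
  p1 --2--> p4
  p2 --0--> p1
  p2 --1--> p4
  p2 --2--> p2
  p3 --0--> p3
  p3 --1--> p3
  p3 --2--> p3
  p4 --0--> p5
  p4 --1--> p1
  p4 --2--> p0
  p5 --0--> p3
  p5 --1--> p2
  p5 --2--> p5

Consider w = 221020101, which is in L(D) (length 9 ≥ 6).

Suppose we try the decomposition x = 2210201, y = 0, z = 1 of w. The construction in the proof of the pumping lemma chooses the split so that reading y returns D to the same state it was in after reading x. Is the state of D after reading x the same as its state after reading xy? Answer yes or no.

Run of D on the first 8 characters of w = 2 2 1 0 2 0 1 0:
  step 0: p0  (start)
  step 1: p5  (read 2: p0→p5)
  step 2: p5  (read 2: p5→p5)
  step 3: p2  (read 1: p5→p2)
  step 4: p1  (read 0: p2→p1)
  step 5: p4  (read 2: p1→p4)
  step 6: p5  (read 0: p4→p5)
  step 7: p2  (read 1: p5→p2)
  step 8: p1  (read 0: p2→p1)

After x (step 7): p2. After xy (step 8): p1.
They differ (p2 ≠ p1), so y is not a cycle from the state after x; this split is not the one the pumping-lemma construction produces, and pumping y need not keep the string in L(D).

no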